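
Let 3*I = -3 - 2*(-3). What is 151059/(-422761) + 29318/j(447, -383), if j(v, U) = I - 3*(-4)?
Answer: 12392543231/5495893 ≈ 2254.9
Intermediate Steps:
I = 1 (I = (-3 - 2*(-3))/3 = (-3 + 6)/3 = (⅓)*3 = 1)
j(v, U) = 13 (j(v, U) = 1 - 3*(-4) = 1 + 12 = 13)
151059/(-422761) + 29318/j(447, -383) = 151059/(-422761) + 29318/13 = 151059*(-1/422761) + 29318*(1/13) = -151059/422761 + 29318/13 = 12392543231/5495893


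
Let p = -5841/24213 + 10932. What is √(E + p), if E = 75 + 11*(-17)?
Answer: √704810349383/8071 ≈ 104.02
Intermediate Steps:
E = -112 (E = 75 - 187 = -112)
p = 88230225/8071 (p = -5841*1/24213 + 10932 = -1947/8071 + 10932 = 88230225/8071 ≈ 10932.)
√(E + p) = √(-112 + 88230225/8071) = √(87326273/8071) = √704810349383/8071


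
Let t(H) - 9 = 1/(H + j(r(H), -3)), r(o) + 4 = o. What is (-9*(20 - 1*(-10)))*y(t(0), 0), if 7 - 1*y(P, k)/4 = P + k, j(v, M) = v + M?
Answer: 14040/7 ≈ 2005.7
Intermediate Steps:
r(o) = -4 + o
j(v, M) = M + v
t(H) = 9 + 1/(-7 + 2*H) (t(H) = 9 + 1/(H + (-3 + (-4 + H))) = 9 + 1/(H + (-7 + H)) = 9 + 1/(-7 + 2*H))
y(P, k) = 28 - 4*P - 4*k (y(P, k) = 28 - 4*(P + k) = 28 + (-4*P - 4*k) = 28 - 4*P - 4*k)
(-9*(20 - 1*(-10)))*y(t(0), 0) = (-9*(20 - 1*(-10)))*(28 - 8*(-31 + 9*0)/(-7 + 2*0) - 4*0) = (-9*(20 + 10))*(28 - 8*(-31 + 0)/(-7 + 0) + 0) = (-9*30)*(28 - 8*(-31)/(-7) + 0) = -270*(28 - 8*(-1)*(-31)/7 + 0) = -270*(28 - 4*62/7 + 0) = -270*(28 - 248/7 + 0) = -270*(-52/7) = 14040/7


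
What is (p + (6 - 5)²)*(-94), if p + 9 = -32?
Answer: 3760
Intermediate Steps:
p = -41 (p = -9 - 32 = -41)
(p + (6 - 5)²)*(-94) = (-41 + (6 - 5)²)*(-94) = (-41 + 1²)*(-94) = (-41 + 1)*(-94) = -40*(-94) = 3760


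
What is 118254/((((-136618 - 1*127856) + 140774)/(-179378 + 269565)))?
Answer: -5332486749/61850 ≈ -86217.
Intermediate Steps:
118254/((((-136618 - 1*127856) + 140774)/(-179378 + 269565))) = 118254/((((-136618 - 127856) + 140774)/90187)) = 118254/(((-264474 + 140774)*(1/90187))) = 118254/((-123700*1/90187)) = 118254/(-123700/90187) = 118254*(-90187/123700) = -5332486749/61850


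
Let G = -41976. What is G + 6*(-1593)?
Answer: -51534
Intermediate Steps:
G + 6*(-1593) = -41976 + 6*(-1593) = -41976 - 9558 = -51534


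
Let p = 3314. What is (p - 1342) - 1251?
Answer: 721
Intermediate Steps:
(p - 1342) - 1251 = (3314 - 1342) - 1251 = 1972 - 1251 = 721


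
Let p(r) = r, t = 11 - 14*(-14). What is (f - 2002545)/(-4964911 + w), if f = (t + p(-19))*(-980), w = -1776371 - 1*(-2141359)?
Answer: 2186785/4599923 ≈ 0.47540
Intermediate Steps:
t = 207 (t = 11 + 196 = 207)
w = 364988 (w = -1776371 + 2141359 = 364988)
f = -184240 (f = (207 - 19)*(-980) = 188*(-980) = -184240)
(f - 2002545)/(-4964911 + w) = (-184240 - 2002545)/(-4964911 + 364988) = -2186785/(-4599923) = -2186785*(-1/4599923) = 2186785/4599923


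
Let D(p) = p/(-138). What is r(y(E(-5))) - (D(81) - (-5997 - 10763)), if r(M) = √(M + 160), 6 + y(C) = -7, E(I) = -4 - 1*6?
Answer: -770933/46 + 7*√3 ≈ -16747.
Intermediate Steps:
D(p) = -p/138 (D(p) = p*(-1/138) = -p/138)
E(I) = -10 (E(I) = -4 - 6 = -10)
y(C) = -13 (y(C) = -6 - 7 = -13)
r(M) = √(160 + M)
r(y(E(-5))) - (D(81) - (-5997 - 10763)) = √(160 - 13) - (-1/138*81 - (-5997 - 10763)) = √147 - (-27/46 - 1*(-16760)) = 7*√3 - (-27/46 + 16760) = 7*√3 - 1*770933/46 = 7*√3 - 770933/46 = -770933/46 + 7*√3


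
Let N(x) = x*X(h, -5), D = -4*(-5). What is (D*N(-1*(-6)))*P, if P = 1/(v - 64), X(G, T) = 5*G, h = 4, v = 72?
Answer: 300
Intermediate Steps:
D = 20
P = ⅛ (P = 1/(72 - 64) = 1/8 = ⅛ ≈ 0.12500)
N(x) = 20*x (N(x) = x*(5*4) = x*20 = 20*x)
(D*N(-1*(-6)))*P = (20*(20*(-1*(-6))))*(⅛) = (20*(20*6))*(⅛) = (20*120)*(⅛) = 2400*(⅛) = 300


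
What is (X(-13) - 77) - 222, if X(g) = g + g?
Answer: -325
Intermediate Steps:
X(g) = 2*g
(X(-13) - 77) - 222 = (2*(-13) - 77) - 222 = (-26 - 77) - 222 = -103 - 222 = -325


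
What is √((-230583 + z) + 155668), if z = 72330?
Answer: I*√2585 ≈ 50.843*I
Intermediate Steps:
√((-230583 + z) + 155668) = √((-230583 + 72330) + 155668) = √(-158253 + 155668) = √(-2585) = I*√2585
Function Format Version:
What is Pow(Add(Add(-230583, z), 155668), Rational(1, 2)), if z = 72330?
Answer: Mul(I, Pow(2585, Rational(1, 2))) ≈ Mul(50.843, I)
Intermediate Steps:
Pow(Add(Add(-230583, z), 155668), Rational(1, 2)) = Pow(Add(Add(-230583, 72330), 155668), Rational(1, 2)) = Pow(Add(-158253, 155668), Rational(1, 2)) = Pow(-2585, Rational(1, 2)) = Mul(I, Pow(2585, Rational(1, 2)))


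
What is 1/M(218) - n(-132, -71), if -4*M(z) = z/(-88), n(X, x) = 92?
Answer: -9852/109 ≈ -90.385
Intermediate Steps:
M(z) = z/352 (M(z) = -z/(4*(-88)) = -z*(-1)/(4*88) = -(-1)*z/352 = z/352)
1/M(218) - n(-132, -71) = 1/((1/352)*218) - 1*92 = 1/(109/176) - 92 = 176/109 - 92 = -9852/109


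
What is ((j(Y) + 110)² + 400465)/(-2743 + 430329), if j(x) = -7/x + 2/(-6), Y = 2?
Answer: 14822509/15393096 ≈ 0.96293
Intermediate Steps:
j(x) = -⅓ - 7/x (j(x) = -7/x + 2*(-⅙) = -7/x - ⅓ = -⅓ - 7/x)
((j(Y) + 110)² + 400465)/(-2743 + 430329) = (((⅓)*(-21 - 1*2)/2 + 110)² + 400465)/(-2743 + 430329) = (((⅓)*(½)*(-21 - 2) + 110)² + 400465)/427586 = (((⅓)*(½)*(-23) + 110)² + 400465)*(1/427586) = ((-23/6 + 110)² + 400465)*(1/427586) = ((637/6)² + 400465)*(1/427586) = (405769/36 + 400465)*(1/427586) = (14822509/36)*(1/427586) = 14822509/15393096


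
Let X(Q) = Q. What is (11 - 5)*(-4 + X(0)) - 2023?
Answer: -2047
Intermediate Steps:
(11 - 5)*(-4 + X(0)) - 2023 = (11 - 5)*(-4 + 0) - 2023 = 6*(-4) - 2023 = -24 - 2023 = -2047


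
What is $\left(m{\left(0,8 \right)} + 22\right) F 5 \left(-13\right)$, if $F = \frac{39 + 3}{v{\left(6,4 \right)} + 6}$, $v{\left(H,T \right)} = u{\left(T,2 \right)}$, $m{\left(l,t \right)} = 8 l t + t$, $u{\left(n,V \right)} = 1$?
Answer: $-11700$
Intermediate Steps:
$m{\left(l,t \right)} = t + 8 l t$ ($m{\left(l,t \right)} = 8 l t + t = t + 8 l t$)
$v{\left(H,T \right)} = 1$
$F = 6$ ($F = \frac{39 + 3}{1 + 6} = \frac{42}{7} = 42 \cdot \frac{1}{7} = 6$)
$\left(m{\left(0,8 \right)} + 22\right) F 5 \left(-13\right) = \left(8 \left(1 + 8 \cdot 0\right) + 22\right) 6 \cdot 5 \left(-13\right) = \left(8 \left(1 + 0\right) + 22\right) 6 \left(-65\right) = \left(8 \cdot 1 + 22\right) 6 \left(-65\right) = \left(8 + 22\right) 6 \left(-65\right) = 30 \cdot 6 \left(-65\right) = 180 \left(-65\right) = -11700$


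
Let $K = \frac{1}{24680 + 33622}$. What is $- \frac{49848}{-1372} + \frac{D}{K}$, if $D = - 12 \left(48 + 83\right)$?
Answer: $- \frac{31436192730}{343} \approx -9.1651 \cdot 10^{7}$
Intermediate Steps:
$D = -1572$ ($D = \left(-12\right) 131 = -1572$)
$K = \frac{1}{58302} \approx 1.7152 \cdot 10^{-5}$
$- \frac{49848}{-1372} + \frac{D}{K} = - \frac{49848}{-1372} - 1572 \frac{1}{\frac{1}{58302}} = \left(-49848\right) \left(- \frac{1}{1372}\right) - 91650744 = \frac{12462}{343} - 91650744 = - \frac{31436192730}{343}$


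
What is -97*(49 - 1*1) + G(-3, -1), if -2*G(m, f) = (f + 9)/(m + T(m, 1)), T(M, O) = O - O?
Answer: -13964/3 ≈ -4654.7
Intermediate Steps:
T(M, O) = 0
G(m, f) = -(9 + f)/(2*m) (G(m, f) = -(f + 9)/(2*(m + 0)) = -(9 + f)/(2*m))
-97*(49 - 1*1) + G(-3, -1) = -97*(49 - 1*1) + (½)*(-9 - 1*(-1))/(-3) = -97*(49 - 1) + (½)*(-⅓)*(-9 + 1) = -97*48 + (½)*(-⅓)*(-8) = -4656 + 4/3 = -13964/3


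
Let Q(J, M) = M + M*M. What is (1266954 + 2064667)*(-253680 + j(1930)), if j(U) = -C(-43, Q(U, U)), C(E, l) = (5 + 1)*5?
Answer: -845265563910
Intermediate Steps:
Q(J, M) = M + M²
C(E, l) = 30 (C(E, l) = 6*5 = 30)
j(U) = -30 (j(U) = -1*30 = -30)
(1266954 + 2064667)*(-253680 + j(1930)) = (1266954 + 2064667)*(-253680 - 30) = 3331621*(-253710) = -845265563910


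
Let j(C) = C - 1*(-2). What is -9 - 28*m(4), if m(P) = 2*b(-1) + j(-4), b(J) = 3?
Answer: -121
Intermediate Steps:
j(C) = 2 + C (j(C) = C + 2 = 2 + C)
m(P) = 4 (m(P) = 2*3 + (2 - 4) = 6 - 2 = 4)
-9 - 28*m(4) = -9 - 28*4 = -9 - 112 = -121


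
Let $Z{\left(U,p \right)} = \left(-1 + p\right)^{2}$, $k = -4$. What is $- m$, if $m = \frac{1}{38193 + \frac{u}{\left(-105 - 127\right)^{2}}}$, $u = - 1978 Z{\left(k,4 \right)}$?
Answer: $- \frac{26912}{1027841115} \approx -2.6183 \cdot 10^{-5}$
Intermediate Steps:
$u = -17802$ ($u = - 1978 \left(-1 + 4\right)^{2} = - 1978 \cdot 3^{2} = \left(-1978\right) 9 = -17802$)
$m = \frac{26912}{1027841115}$ ($m = \frac{1}{38193 - \frac{17802}{\left(-105 - 127\right)^{2}}} = \frac{1}{38193 - \frac{17802}{\left(-232\right)^{2}}} = \frac{1}{38193 - \frac{17802}{53824}} = \frac{1}{38193 - \frac{8901}{26912}} = \frac{1}{\frac{1027841115}{26912}} = \frac{26912}{1027841115} \approx 2.6183 \cdot 10^{-5}$)
$- m = \left(-1\right) \frac{26912}{1027841115} = - \frac{26912}{1027841115}$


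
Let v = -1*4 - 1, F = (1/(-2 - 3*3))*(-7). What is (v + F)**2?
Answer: 4624/225 ≈ 20.551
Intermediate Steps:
F = 7/15 (F = ((1/3)/(-5))*(-7) = -1/5*1/3*(-7) = -1/15*(-7) = 7/15 ≈ 0.46667)
v = -5 (v = -4 - 1 = -5)
(v + F)**2 = (-5 + 7/15)**2 = (-68/15)**2 = 4624/225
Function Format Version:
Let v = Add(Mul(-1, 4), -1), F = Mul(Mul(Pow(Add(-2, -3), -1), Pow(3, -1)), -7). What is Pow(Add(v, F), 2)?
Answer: Rational(4624, 225) ≈ 20.551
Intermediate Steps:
F = Rational(7, 15) (F = Mul(Mul(Pow(-5, -1), Rational(1, 3)), -7) = Mul(Mul(Rational(-1, 5), Rational(1, 3)), -7) = Mul(Rational(-1, 15), -7) = Rational(7, 15) ≈ 0.46667)
v = -5 (v = Add(-4, -1) = -5)
Pow(Add(v, F), 2) = Pow(Add(-5, Rational(7, 15)), 2) = Pow(Rational(-68, 15), 2) = Rational(4624, 225)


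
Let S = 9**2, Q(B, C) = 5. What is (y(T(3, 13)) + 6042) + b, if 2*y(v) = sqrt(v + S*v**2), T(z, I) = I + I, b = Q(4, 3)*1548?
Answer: 13782 + 7*sqrt(1118)/2 ≈ 13899.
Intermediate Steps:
S = 81
b = 7740 (b = 5*1548 = 7740)
T(z, I) = 2*I
y(v) = sqrt(v + 81*v**2)/2
(y(T(3, 13)) + 6042) + b = (sqrt((2*13)*(1 + 81*(2*13)))/2 + 6042) + 7740 = (sqrt(26*(1 + 81*26))/2 + 6042) + 7740 = (sqrt(26*(1 + 2106))/2 + 6042) + 7740 = (sqrt(26*2107)/2 + 6042) + 7740 = (sqrt(54782)/2 + 6042) + 7740 = ((7*sqrt(1118))/2 + 6042) + 7740 = (7*sqrt(1118)/2 + 6042) + 7740 = (6042 + 7*sqrt(1118)/2) + 7740 = 13782 + 7*sqrt(1118)/2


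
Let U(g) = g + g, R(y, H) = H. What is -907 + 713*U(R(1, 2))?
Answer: 1945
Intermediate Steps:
U(g) = 2*g
-907 + 713*U(R(1, 2)) = -907 + 713*(2*2) = -907 + 713*4 = -907 + 2852 = 1945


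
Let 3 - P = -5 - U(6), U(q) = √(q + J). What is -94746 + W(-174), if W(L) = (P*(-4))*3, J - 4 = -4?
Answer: -94842 - 12*√6 ≈ -94871.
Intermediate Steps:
J = 0 (J = 4 - 4 = 0)
U(q) = √q (U(q) = √(q + 0) = √q)
P = 8 + √6 (P = 3 - (-5 - √6) = 3 + (5 + √6) = 8 + √6 ≈ 10.449)
W(L) = -96 - 12*√6 (W(L) = ((8 + √6)*(-4))*3 = (-32 - 4*√6)*3 = -96 - 12*√6)
-94746 + W(-174) = -94746 + (-96 - 12*√6) = -94842 - 12*√6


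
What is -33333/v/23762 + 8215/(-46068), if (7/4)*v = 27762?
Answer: -258188750647/1447150852752 ≈ -0.17841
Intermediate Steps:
v = 15864 (v = (4/7)*27762 = 15864)
-33333/v/23762 + 8215/(-46068) = -33333/15864/23762 + 8215/(-46068) = -33333*1/15864*(1/23762) + 8215*(-1/46068) = -11111/5288*1/23762 - 8215/46068 = -11111/125653456 - 8215/46068 = -258188750647/1447150852752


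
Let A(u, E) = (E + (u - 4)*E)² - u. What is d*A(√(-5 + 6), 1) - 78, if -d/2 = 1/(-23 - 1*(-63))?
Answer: -1563/20 ≈ -78.150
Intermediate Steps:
d = -1/20 (d = -2/(-23 - 1*(-63)) = -2/(-23 + 63) = -2/40 = -2*1/40 = -1/20 ≈ -0.050000)
A(u, E) = (E + E*(-4 + u))² - u (A(u, E) = (E + (-4 + u)*E)² - u = (E + E*(-4 + u))² - u)
d*A(√(-5 + 6), 1) - 78 = -(-√(-5 + 6) + 1²*(-3 + √(-5 + 6))²)/20 - 78 = -(-√1 + 1*(-3 + √1)²)/20 - 78 = -(-1*1 + 1*(-3 + 1)²)/20 - 78 = -(-1 + 1*(-2)²)/20 - 78 = -(-1 + 1*4)/20 - 78 = -(-1 + 4)/20 - 78 = -1/20*3 - 78 = -3/20 - 78 = -1563/20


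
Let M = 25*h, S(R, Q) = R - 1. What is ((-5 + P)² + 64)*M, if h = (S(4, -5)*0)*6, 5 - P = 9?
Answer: 0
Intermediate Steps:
P = -4 (P = 5 - 1*9 = 5 - 9 = -4)
S(R, Q) = -1 + R
h = 0 (h = ((-1 + 4)*0)*6 = (3*0)*6 = 0*6 = 0)
M = 0 (M = 25*0 = 0)
((-5 + P)² + 64)*M = ((-5 - 4)² + 64)*0 = ((-9)² + 64)*0 = (81 + 64)*0 = 145*0 = 0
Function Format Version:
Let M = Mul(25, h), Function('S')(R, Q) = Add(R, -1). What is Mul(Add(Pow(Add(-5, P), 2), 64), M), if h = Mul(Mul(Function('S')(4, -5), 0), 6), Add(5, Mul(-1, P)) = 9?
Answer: 0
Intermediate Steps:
P = -4 (P = Add(5, Mul(-1, 9)) = Add(5, -9) = -4)
Function('S')(R, Q) = Add(-1, R)
h = 0 (h = Mul(Mul(Add(-1, 4), 0), 6) = Mul(Mul(3, 0), 6) = Mul(0, 6) = 0)
M = 0 (M = Mul(25, 0) = 0)
Mul(Add(Pow(Add(-5, P), 2), 64), M) = Mul(Add(Pow(Add(-5, -4), 2), 64), 0) = Mul(Add(Pow(-9, 2), 64), 0) = Mul(Add(81, 64), 0) = Mul(145, 0) = 0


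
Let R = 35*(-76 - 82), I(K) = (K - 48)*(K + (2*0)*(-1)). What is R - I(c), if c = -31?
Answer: -7979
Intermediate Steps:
I(K) = K*(-48 + K) (I(K) = (-48 + K)*(K + 0*(-1)) = (-48 + K)*(K + 0) = (-48 + K)*K = K*(-48 + K))
R = -5530 (R = 35*(-158) = -5530)
R - I(c) = -5530 - (-31)*(-48 - 31) = -5530 - (-31)*(-79) = -5530 - 1*2449 = -5530 - 2449 = -7979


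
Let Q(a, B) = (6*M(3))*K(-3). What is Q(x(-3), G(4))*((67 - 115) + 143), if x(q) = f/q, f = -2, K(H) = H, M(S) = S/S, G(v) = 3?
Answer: -1710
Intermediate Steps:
M(S) = 1
x(q) = -2/q
Q(a, B) = -18 (Q(a, B) = (6*1)*(-3) = 6*(-3) = -18)
Q(x(-3), G(4))*((67 - 115) + 143) = -18*((67 - 115) + 143) = -18*(-48 + 143) = -18*95 = -1710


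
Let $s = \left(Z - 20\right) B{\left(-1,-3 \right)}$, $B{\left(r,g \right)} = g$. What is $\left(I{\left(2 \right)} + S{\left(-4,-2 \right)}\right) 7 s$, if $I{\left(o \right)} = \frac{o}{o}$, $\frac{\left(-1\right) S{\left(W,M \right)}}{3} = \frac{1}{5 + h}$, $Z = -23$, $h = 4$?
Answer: $602$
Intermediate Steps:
$S{\left(W,M \right)} = - \frac{1}{3}$ ($S{\left(W,M \right)} = - \frac{3}{5 + 4} = - \frac{3}{9} = \left(-3\right) \frac{1}{9} = - \frac{1}{3}$)
$I{\left(o \right)} = 1$
$s = 129$ ($s = \left(-23 - 20\right) \left(-3\right) = \left(-43\right) \left(-3\right) = 129$)
$\left(I{\left(2 \right)} + S{\left(-4,-2 \right)}\right) 7 s = \left(1 - \frac{1}{3}\right) 7 \cdot 129 = \frac{2}{3} \cdot 7 \cdot 129 = \frac{14}{3} \cdot 129 = 602$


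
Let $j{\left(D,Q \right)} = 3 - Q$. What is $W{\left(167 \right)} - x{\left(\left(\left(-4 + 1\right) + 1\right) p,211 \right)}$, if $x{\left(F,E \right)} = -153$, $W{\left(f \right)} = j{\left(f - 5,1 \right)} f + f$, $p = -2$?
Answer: $654$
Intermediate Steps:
$W{\left(f \right)} = 3 f$ ($W{\left(f \right)} = \left(3 - 1\right) f + f = 2 f + f = 3 f$)
$W{\left(167 \right)} - x{\left(\left(\left(-4 + 1\right) + 1\right) p,211 \right)} = 3 \cdot 167 - -153 = 501 + 153 = 654$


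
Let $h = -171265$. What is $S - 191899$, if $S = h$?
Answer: $-363164$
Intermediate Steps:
$S = -171265$
$S - 191899 = -171265 - 191899 = -363164$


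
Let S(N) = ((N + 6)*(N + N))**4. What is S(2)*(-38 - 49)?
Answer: -91226112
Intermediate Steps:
S(N) = 16*N**4*(6 + N)**4 (S(N) = ((6 + N)*(2*N))**4 = (2*N*(6 + N))**4 = 16*N**4*(6 + N)**4)
S(2)*(-38 - 49) = (16*2**4*(6 + 2)**4)*(-38 - 49) = (16*16*8**4)*(-87) = (16*16*4096)*(-87) = 1048576*(-87) = -91226112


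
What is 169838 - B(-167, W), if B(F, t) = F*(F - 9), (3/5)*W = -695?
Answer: 140446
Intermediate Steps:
W = -3475/3 (W = (5/3)*(-695) = -3475/3 ≈ -1158.3)
B(F, t) = F*(-9 + F)
169838 - B(-167, W) = 169838 - (-167)*(-9 - 167) = 169838 - (-167)*(-176) = 169838 - 1*29392 = 169838 - 29392 = 140446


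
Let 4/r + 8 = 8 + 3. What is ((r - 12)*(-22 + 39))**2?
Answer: 295936/9 ≈ 32882.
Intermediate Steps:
r = 4/3 (r = 4/(-8 + (8 + 3)) = 4/(-8 + 11) = 4/3 ≈ 1.3333)
((r - 12)*(-22 + 39))**2 = ((4/3 - 12)*(-22 + 39))**2 = (-32/3*17)**2 = (-544/3)**2 = 295936/9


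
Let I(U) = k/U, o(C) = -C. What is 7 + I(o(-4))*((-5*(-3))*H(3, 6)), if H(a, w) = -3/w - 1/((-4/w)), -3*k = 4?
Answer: 2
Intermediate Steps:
k = -4/3 (k = -⅓*4 = -4/3 ≈ -1.3333)
H(a, w) = -3/w + w/4 (H(a, w) = -3/w - (-1)*w/4 = -3/w + w/4)
I(U) = -4/(3*U)
7 + I(o(-4))*((-5*(-3))*H(3, 6)) = 7 + (-4/(3*((-1*(-4)))))*((-5*(-3))*(-3/6 + (¼)*6)) = 7 + (-4/3/4)*(15*(-3*⅙ + 3/2)) = 7 + (-4/3*¼)*(15*(-½ + 3/2)) = 7 - 5 = 2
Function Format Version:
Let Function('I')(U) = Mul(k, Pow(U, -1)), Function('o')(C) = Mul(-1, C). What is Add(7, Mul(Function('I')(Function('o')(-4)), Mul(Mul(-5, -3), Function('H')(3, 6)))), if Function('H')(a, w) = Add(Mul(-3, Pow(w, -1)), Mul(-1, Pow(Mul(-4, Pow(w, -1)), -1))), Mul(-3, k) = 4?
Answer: 2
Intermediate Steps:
k = Rational(-4, 3) (k = Mul(Rational(-1, 3), 4) = Rational(-4, 3) ≈ -1.3333)
Function('H')(a, w) = Add(Mul(-3, Pow(w, -1)), Mul(Rational(1, 4), w)) (Function('H')(a, w) = Add(Mul(-3, Pow(w, -1)), Mul(-1, Mul(Rational(-1, 4), w))) = Add(Mul(-3, Pow(w, -1)), Mul(Rational(1, 4), w)))
Function('I')(U) = Mul(Rational(-4, 3), Pow(U, -1))
Add(7, Mul(Function('I')(Function('o')(-4)), Mul(Mul(-5, -3), Function('H')(3, 6)))) = Add(7, Mul(Mul(Rational(-4, 3), Pow(Mul(-1, -4), -1)), Mul(Mul(-5, -3), Add(Mul(-3, Pow(6, -1)), Mul(Rational(1, 4), 6))))) = Add(7, Mul(Mul(Rational(-4, 3), Pow(4, -1)), Mul(15, Add(Mul(-3, Rational(1, 6)), Rational(3, 2))))) = Add(7, Mul(Mul(Rational(-4, 3), Rational(1, 4)), Mul(15, Add(Rational(-1, 2), Rational(3, 2))))) = Add(7, Mul(Rational(-1, 3), Mul(15, 1))) = Add(7, Mul(Rational(-1, 3), 15)) = Add(7, -5) = 2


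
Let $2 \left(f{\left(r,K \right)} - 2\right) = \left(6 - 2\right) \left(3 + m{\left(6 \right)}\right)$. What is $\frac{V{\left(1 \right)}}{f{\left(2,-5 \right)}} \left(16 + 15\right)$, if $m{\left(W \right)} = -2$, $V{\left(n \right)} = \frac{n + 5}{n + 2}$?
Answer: $\frac{31}{2} \approx 15.5$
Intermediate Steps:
$V{\left(n \right)} = \frac{5 + n}{2 + n}$
$f{\left(r,K \right)} = 4$ ($f{\left(r,K \right)} = 2 + \frac{\left(6 - 2\right) \left(3 - 2\right)}{2} = 2 + \frac{4 \cdot 1}{2} = 2 + \frac{1}{2} \cdot 4 = 2 + 2 = 4$)
$\frac{V{\left(1 \right)}}{f{\left(2,-5 \right)}} \left(16 + 15\right) = \frac{\frac{1}{2 + 1} \left(5 + 1\right)}{4} \left(16 + 15\right) = \frac{1}{3} \cdot 6 \cdot \frac{1}{4} \cdot 31 = 2 \cdot \frac{1}{4} \cdot 31 = \frac{1}{2} \cdot 31 = \frac{31}{2}$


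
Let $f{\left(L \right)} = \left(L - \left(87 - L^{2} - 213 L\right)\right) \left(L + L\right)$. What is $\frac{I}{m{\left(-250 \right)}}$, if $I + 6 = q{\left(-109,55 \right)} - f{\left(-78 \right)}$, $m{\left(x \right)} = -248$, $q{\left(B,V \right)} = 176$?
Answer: $\frac{834125}{124} \approx 6726.8$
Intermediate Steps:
$f{\left(L \right)} = 2 L \left(-87 + L^{2} + 214 L\right)$ ($f{\left(L \right)} = \left(L + \left(-87 + L^{2} + 213 L\right)\right) 2 L = \left(-87 + L^{2} + 214 L\right) 2 L = 2 L \left(-87 + L^{2} + 214 L\right)$)
$I = -1668250$ ($I = -6 + \left(176 - 2 \left(-78\right) \left(-87 + \left(-78\right)^{2} + 214 \left(-78\right)\right)\right) = -6 + \left(176 - 2 \left(-78\right) \left(-87 + 6084 - 16692\right)\right) = -6 + \left(176 - 2 \left(-78\right) \left(-10695\right)\right) = -6 + \left(176 - 1668420\right) = -6 - 1668244 = -1668250$)
$\frac{I}{m{\left(-250 \right)}} = - \frac{1668250}{-248} = \left(-1668250\right) \left(- \frac{1}{248}\right) = \frac{834125}{124}$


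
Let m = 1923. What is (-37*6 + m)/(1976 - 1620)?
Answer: 1701/356 ≈ 4.7781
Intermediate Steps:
(-37*6 + m)/(1976 - 1620) = (-37*6 + 1923)/(1976 - 1620) = (-222 + 1923)/356 = 1701*(1/356) = 1701/356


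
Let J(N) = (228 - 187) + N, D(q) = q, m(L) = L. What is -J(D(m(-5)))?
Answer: -36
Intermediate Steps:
J(N) = 41 + N
-J(D(m(-5))) = -(41 - 5) = -1*36 = -36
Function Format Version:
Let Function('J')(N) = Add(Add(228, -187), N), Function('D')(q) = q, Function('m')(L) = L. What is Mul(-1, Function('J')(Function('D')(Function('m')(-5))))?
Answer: -36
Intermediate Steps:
Function('J')(N) = Add(41, N)
Mul(-1, Function('J')(Function('D')(Function('m')(-5)))) = Mul(-1, Add(41, -5)) = Mul(-1, 36) = -36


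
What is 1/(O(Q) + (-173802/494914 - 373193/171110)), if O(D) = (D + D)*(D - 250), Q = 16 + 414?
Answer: 42342367270/6554491234545689 ≈ 6.4601e-6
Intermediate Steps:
Q = 430
O(D) = 2*D*(-250 + D) (O(D) = (2*D)*(-250 + D) = 2*D*(-250 + D))
1/(O(Q) + (-173802/494914 - 373193/171110)) = 1/(2*430*(-250 + 430) + (-173802/494914 - 373193/171110)) = 1/(2*430*180 + (-173802*1/494914 - 373193*1/171110)) = 1/(154800 + (-86901/247457 - 373193/171110)) = 1/(154800 - 107218850311/42342367270) = 1/(6554491234545689/42342367270) = 42342367270/6554491234545689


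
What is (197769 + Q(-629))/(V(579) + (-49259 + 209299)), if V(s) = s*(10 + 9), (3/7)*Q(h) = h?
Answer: 588904/513123 ≈ 1.1477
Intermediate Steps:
Q(h) = 7*h/3
V(s) = 19*s (V(s) = s*19 = 19*s)
(197769 + Q(-629))/(V(579) + (-49259 + 209299)) = (197769 + (7/3)*(-629))/(19*579 + (-49259 + 209299)) = (197769 - 4403/3)/(11001 + 160040) = (588904/3)/171041 = (588904/3)*(1/171041) = 588904/513123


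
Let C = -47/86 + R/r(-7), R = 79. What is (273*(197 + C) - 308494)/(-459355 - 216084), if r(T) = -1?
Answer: 23772911/58087754 ≈ 0.40926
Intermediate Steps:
C = -6841/86 (C = -47/86 + 79/(-1) = -47*1/86 + 79*(-1) = -47/86 - 79 = -6841/86 ≈ -79.547)
(273*(197 + C) - 308494)/(-459355 - 216084) = (273*(197 - 6841/86) - 308494)/(-459355 - 216084) = (273*(10101/86) - 308494)/(-675439) = (2757573/86 - 308494)*(-1/675439) = -23772911/86*(-1/675439) = 23772911/58087754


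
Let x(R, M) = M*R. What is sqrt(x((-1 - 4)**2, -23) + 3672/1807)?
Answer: I*sqrt(1870882871)/1807 ≈ 23.937*I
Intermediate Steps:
sqrt(x((-1 - 4)**2, -23) + 3672/1807) = sqrt(-23*(-1 - 4)**2 + 3672/1807) = sqrt(-23*(-5)**2 + 3672*(1/1807)) = sqrt(-23*25 + 3672/1807) = sqrt(-575 + 3672/1807) = sqrt(-1035353/1807) = I*sqrt(1870882871)/1807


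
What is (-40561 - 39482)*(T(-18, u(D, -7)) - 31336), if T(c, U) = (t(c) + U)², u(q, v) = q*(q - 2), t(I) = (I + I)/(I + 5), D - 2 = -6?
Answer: 414196911240/169 ≈ 2.4509e+9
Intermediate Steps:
D = -4 (D = 2 - 6 = -4)
t(I) = 2*I/(5 + I) (t(I) = (2*I)/(5 + I) = 2*I/(5 + I))
u(q, v) = q*(-2 + q)
T(c, U) = (U + 2*c/(5 + c))² (T(c, U) = (2*c/(5 + c) + U)² = (U + 2*c/(5 + c))²)
(-40561 - 39482)*(T(-18, u(D, -7)) - 31336) = (-40561 - 39482)*((2*(-18) + (-4*(-2 - 4))*(5 - 18))²/(5 - 18)² - 31336) = -80043*((-36 - 4*(-6)*(-13))²/(-13)² - 31336) = -80043*((-36 + 24*(-13))²/169 - 31336) = -80043*((-36 - 312)²/169 - 31336) = -80043*((1/169)*(-348)² - 31336) = -80043*((1/169)*121104 - 31336) = -80043*(121104/169 - 31336) = -80043*(-5174680/169) = 414196911240/169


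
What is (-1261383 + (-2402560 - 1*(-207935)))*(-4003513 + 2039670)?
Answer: 6787057118744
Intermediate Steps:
(-1261383 + (-2402560 - 1*(-207935)))*(-4003513 + 2039670) = (-1261383 + (-2402560 + 207935))*(-1963843) = (-1261383 - 2194625)*(-1963843) = -3456008*(-1963843) = 6787057118744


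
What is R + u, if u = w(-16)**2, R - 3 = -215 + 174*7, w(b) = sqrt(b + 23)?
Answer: 1013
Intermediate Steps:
w(b) = sqrt(23 + b)
R = 1006 (R = 3 + (-215 + 174*7) = 3 + (-215 + 1218) = 3 + 1003 = 1006)
u = 7 (u = (sqrt(23 - 16))**2 = (sqrt(7))**2 = 7)
R + u = 1006 + 7 = 1013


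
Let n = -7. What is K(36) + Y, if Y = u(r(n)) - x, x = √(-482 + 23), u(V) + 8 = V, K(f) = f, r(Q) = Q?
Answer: 21 - 3*I*√51 ≈ 21.0 - 21.424*I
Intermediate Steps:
u(V) = -8 + V
x = 3*I*√51 (x = √(-459) = 3*I*√51 ≈ 21.424*I)
Y = -15 - 3*I*√51 (Y = (-8 - 7) - 3*I*√51 = -15 - 3*I*√51 ≈ -15.0 - 21.424*I)
K(36) + Y = 36 + (-15 - 3*I*√51) = 21 - 3*I*√51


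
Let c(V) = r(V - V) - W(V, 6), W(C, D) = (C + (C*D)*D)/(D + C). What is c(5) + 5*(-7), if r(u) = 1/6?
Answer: -3409/66 ≈ -51.651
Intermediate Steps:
W(C, D) = (C + C*D**2)/(C + D)
r(u) = 1/6
c(V) = 1/6 - 37*V/(6 + V) (c(V) = 1/6 - V*(1 + 6**2)/(V + 6) = 1/6 - V*(1 + 36)/(6 + V) = 1/6 - V*37/(6 + V) = 1/6 - 37*V/(6 + V))
c(5) + 5*(-7) = (6 - 221*5)/(6*(6 + 5)) + 5*(-7) = (1/6)*(6 - 1105)/11 - 35 = (1/6)*(1/11)*(-1099) - 35 = -1099/66 - 35 = -3409/66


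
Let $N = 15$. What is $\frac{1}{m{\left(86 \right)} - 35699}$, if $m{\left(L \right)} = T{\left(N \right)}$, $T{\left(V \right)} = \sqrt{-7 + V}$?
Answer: $- \frac{35699}{1274418593} - \frac{2 \sqrt{2}}{1274418593} \approx -2.8014 \cdot 10^{-5}$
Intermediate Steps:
$m{\left(L \right)} = 2 \sqrt{2}$ ($m{\left(L \right)} = \sqrt{-7 + 15} = \sqrt{8} = 2 \sqrt{2}$)
$\frac{1}{m{\left(86 \right)} - 35699} = \frac{1}{2 \sqrt{2} - 35699} = \frac{1}{-35699 + 2 \sqrt{2}}$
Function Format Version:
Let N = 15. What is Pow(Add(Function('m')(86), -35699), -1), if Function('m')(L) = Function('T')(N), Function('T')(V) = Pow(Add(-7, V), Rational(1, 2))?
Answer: Add(Rational(-35699, 1274418593), Mul(Rational(-2, 1274418593), Pow(2, Rational(1, 2)))) ≈ -2.8014e-5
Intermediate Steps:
Function('m')(L) = Mul(2, Pow(2, Rational(1, 2))) (Function('m')(L) = Pow(Add(-7, 15), Rational(1, 2)) = Pow(8, Rational(1, 2)) = Mul(2, Pow(2, Rational(1, 2))))
Pow(Add(Function('m')(86), -35699), -1) = Pow(Add(Mul(2, Pow(2, Rational(1, 2))), -35699), -1) = Pow(Add(-35699, Mul(2, Pow(2, Rational(1, 2)))), -1)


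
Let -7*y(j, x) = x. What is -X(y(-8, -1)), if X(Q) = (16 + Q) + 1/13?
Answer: -1476/91 ≈ -16.220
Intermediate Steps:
y(j, x) = -x/7
X(Q) = 209/13 + Q (X(Q) = (16 + Q) + 1/13 = 209/13 + Q)
-X(y(-8, -1)) = -(209/13 - ⅐*(-1)) = -(209/13 + ⅐) = -1*1476/91 = -1476/91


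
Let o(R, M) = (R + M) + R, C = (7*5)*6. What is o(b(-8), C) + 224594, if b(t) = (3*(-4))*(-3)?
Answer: 224876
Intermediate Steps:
b(t) = 36 (b(t) = -12*(-3) = 36)
C = 210 (C = 35*6 = 210)
o(R, M) = M + 2*R (o(R, M) = (M + R) + R = M + 2*R)
o(b(-8), C) + 224594 = (210 + 2*36) + 224594 = (210 + 72) + 224594 = 282 + 224594 = 224876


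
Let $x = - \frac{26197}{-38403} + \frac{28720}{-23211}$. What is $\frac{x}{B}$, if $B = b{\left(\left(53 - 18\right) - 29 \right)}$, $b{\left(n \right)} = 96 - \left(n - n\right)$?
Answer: $- \frac{3234481}{559292256} \approx -0.0057832$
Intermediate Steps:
$b{\left(n \right)} = 96$ ($b{\left(n \right)} = 96 - 0 = 96 + 0 = 96$)
$B = 96$
$x = - \frac{3234481}{5825961}$ ($x = \left(-26197\right) \left(- \frac{1}{38403}\right) + 28720 \left(- \frac{1}{23211}\right) = \frac{1541}{2259} - \frac{28720}{23211} = - \frac{3234481}{5825961} \approx -0.55518$)
$\frac{x}{B} = - \frac{3234481}{5825961 \cdot 96} = \left(- \frac{3234481}{5825961}\right) \frac{1}{96} = - \frac{3234481}{559292256}$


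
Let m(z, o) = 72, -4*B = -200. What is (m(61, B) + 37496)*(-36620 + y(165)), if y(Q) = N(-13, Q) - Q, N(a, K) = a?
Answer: -1382427264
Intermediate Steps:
B = 50 (B = -1/4*(-200) = 50)
y(Q) = -13 - Q
(m(61, B) + 37496)*(-36620 + y(165)) = (72 + 37496)*(-36620 + (-13 - 1*165)) = 37568*(-36620 + (-13 - 165)) = 37568*(-36620 - 178) = 37568*(-36798) = -1382427264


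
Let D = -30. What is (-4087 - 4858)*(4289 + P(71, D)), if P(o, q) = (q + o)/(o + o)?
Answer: -5448211655/142 ≈ -3.8368e+7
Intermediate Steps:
P(o, q) = (o + q)/(2*o) (P(o, q) = (o + q)/((2*o)) = (o + q)*(1/(2*o)) = (o + q)/(2*o))
(-4087 - 4858)*(4289 + P(71, D)) = (-4087 - 4858)*(4289 + (1/2)*(71 - 30)/71) = -8945*(4289 + (1/2)*(1/71)*41) = -8945*(4289 + 41/142) = -8945*609079/142 = -5448211655/142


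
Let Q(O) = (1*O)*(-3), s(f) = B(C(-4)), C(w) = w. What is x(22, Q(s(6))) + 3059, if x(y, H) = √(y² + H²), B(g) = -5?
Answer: 3059 + √709 ≈ 3085.6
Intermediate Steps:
s(f) = -5
Q(O) = -3*O (Q(O) = O*(-3) = -3*O)
x(y, H) = √(H² + y²)
x(22, Q(s(6))) + 3059 = √((-3*(-5))² + 22²) + 3059 = √(15² + 484) + 3059 = √(225 + 484) + 3059 = √709 + 3059 = 3059 + √709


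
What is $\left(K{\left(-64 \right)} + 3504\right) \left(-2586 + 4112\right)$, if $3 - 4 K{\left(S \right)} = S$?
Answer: $\frac{10745329}{2} \approx 5.3727 \cdot 10^{6}$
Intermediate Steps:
$K{\left(S \right)} = \frac{3}{4} - \frac{S}{4}$
$\left(K{\left(-64 \right)} + 3504\right) \left(-2586 + 4112\right) = \left(\left(\frac{3}{4} - -16\right) + 3504\right) \left(-2586 + 4112\right) = \left(\left(\frac{3}{4} + 16\right) + 3504\right) 1526 = \left(\frac{67}{4} + 3504\right) 1526 = \frac{14083}{4} \cdot 1526 = \frac{10745329}{2}$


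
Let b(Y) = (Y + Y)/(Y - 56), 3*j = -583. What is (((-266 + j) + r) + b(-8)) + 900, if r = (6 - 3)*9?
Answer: 5603/12 ≈ 466.92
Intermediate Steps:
j = -583/3 (j = (⅓)*(-583) = -583/3 ≈ -194.33)
r = 27 (r = 3*9 = 27)
b(Y) = 2*Y/(-56 + Y) (b(Y) = (2*Y)/(-56 + Y) = 2*Y/(-56 + Y))
(((-266 + j) + r) + b(-8)) + 900 = (((-266 - 583/3) + 27) + 2*(-8)/(-56 - 8)) + 900 = ((-1381/3 + 27) + 2*(-8)/(-64)) + 900 = (-1300/3 + 2*(-8)*(-1/64)) + 900 = (-1300/3 + ¼) + 900 = -5197/12 + 900 = 5603/12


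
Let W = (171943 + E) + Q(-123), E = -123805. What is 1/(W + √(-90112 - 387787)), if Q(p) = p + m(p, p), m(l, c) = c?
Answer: 47892/2294121563 - I*√477899/2294121563 ≈ 2.0876e-5 - 3.0134e-7*I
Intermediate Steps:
Q(p) = 2*p (Q(p) = p + p = 2*p)
W = 47892 (W = (171943 - 123805) + 2*(-123) = 48138 - 246 = 47892)
1/(W + √(-90112 - 387787)) = 1/(47892 + √(-90112 - 387787)) = 1/(47892 + √(-477899)) = 1/(47892 + I*√477899)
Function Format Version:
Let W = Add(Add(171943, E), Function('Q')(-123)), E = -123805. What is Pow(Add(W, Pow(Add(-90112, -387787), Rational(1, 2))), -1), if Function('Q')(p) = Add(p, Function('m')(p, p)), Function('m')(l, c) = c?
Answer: Add(Rational(47892, 2294121563), Mul(Rational(-1, 2294121563), I, Pow(477899, Rational(1, 2)))) ≈ Add(2.0876e-5, Mul(-3.0134e-7, I))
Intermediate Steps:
Function('Q')(p) = Mul(2, p) (Function('Q')(p) = Add(p, p) = Mul(2, p))
W = 47892 (W = Add(Add(171943, -123805), Mul(2, -123)) = Add(48138, -246) = 47892)
Pow(Add(W, Pow(Add(-90112, -387787), Rational(1, 2))), -1) = Pow(Add(47892, Pow(Add(-90112, -387787), Rational(1, 2))), -1) = Pow(Add(47892, Pow(-477899, Rational(1, 2))), -1) = Pow(Add(47892, Mul(I, Pow(477899, Rational(1, 2)))), -1)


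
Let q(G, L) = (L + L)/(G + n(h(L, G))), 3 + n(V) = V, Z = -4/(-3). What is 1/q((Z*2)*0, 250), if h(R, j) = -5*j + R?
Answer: 247/500 ≈ 0.49400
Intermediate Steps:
Z = 4/3 (Z = -4*(-1/3) = 4/3 ≈ 1.3333)
h(R, j) = R - 5*j
n(V) = -3 + V
q(G, L) = 2*L/(-3 + L - 4*G) (q(G, L) = (L + L)/(G + (-3 + (L - 5*G))) = (2*L)/(G + (-3 + L - 5*G)) = (2*L)/(-3 + L - 4*G) = 2*L/(-3 + L - 4*G))
1/q((Z*2)*0, 250) = 1/(-2*250/(3 - 1*250 + 4*(((4/3)*2)*0))) = 1/(-2*250/(3 - 250 + 4*((8/3)*0))) = 1/(-2*250/(3 - 250 + 4*0)) = 1/(-2*250/(3 - 250 + 0)) = 1/(-2*250/(-247)) = 1/(-2*250*(-1/247)) = 1/(500/247) = 247/500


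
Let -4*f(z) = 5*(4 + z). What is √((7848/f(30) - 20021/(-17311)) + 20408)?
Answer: √43788483912745915/1471435 ≈ 142.21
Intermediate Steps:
f(z) = -5 - 5*z/4 (f(z) = -5*(4 + z)/4 = -(20 + 5*z)/4 = -5 - 5*z/4)
√((7848/f(30) - 20021/(-17311)) + 20408) = √((7848/(-5 - 5/4*30) - 20021/(-17311)) + 20408) = √((7848/(-5 - 75/2) - 20021*(-1/17311)) + 20408) = √((7848/(-85/2) + 20021/17311) + 20408) = √((7848*(-2/85) + 20021/17311) + 20408) = √((-15696/85 + 20021/17311) + 20408) = √(-270011671/1471435 + 20408) = √(29759033809/1471435) = √43788483912745915/1471435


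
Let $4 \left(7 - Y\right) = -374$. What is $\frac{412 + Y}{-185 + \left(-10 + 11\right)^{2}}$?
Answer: $- \frac{1025}{368} \approx -2.7853$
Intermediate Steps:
$Y = \frac{201}{2}$ ($Y = 7 - - \frac{187}{2} = 7 + \frac{187}{2} = \frac{201}{2} \approx 100.5$)
$\frac{412 + Y}{-185 + \left(-10 + 11\right)^{2}} = \frac{412 + \frac{201}{2}}{-185 + \left(-10 + 11\right)^{2}} = \frac{1025}{2 \left(-185 + 1^{2}\right)} = \frac{1025}{2 \left(-185 + 1\right)} = \frac{1025}{2 \left(-184\right)} = \frac{1025}{2} \left(- \frac{1}{184}\right) = - \frac{1025}{368}$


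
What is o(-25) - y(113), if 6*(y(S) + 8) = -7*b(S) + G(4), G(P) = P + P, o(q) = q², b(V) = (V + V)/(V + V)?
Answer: 3797/6 ≈ 632.83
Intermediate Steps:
b(V) = 1 (b(V) = (2*V)/((2*V)) = (2*V)*(1/(2*V)) = 1)
G(P) = 2*P
y(S) = -47/6 (y(S) = -8 + (-7*1 + 2*4)/6 = -8 + (-7 + 8)/6 = -8 + (⅙)*1 = -8 + ⅙ = -47/6)
o(-25) - y(113) = (-25)² - 1*(-47/6) = 625 + 47/6 = 3797/6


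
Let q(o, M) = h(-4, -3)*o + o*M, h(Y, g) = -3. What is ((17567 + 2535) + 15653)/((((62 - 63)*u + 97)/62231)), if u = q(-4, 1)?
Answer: 2225069405/89 ≈ 2.5001e+7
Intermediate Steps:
q(o, M) = -3*o + M*o (q(o, M) = -3*o + o*M = -3*o + M*o)
u = 8 (u = -4*(-3 + 1) = -4*(-2) = 8)
((17567 + 2535) + 15653)/((((62 - 63)*u + 97)/62231)) = ((17567 + 2535) + 15653)/((((62 - 63)*8 + 97)/62231)) = (20102 + 15653)/(((-1*8 + 97)*(1/62231))) = 35755/(((-8 + 97)*(1/62231))) = 35755/((89*(1/62231))) = 35755/(89/62231) = 35755*(62231/89) = 2225069405/89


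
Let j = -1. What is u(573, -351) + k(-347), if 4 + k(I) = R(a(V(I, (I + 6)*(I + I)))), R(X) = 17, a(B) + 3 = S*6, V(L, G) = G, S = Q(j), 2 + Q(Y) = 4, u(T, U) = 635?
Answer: 648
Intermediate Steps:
Q(Y) = 2 (Q(Y) = -2 + 4 = 2)
S = 2
a(B) = 9 (a(B) = -3 + 2*6 = -3 + 12 = 9)
k(I) = 13 (k(I) = -4 + 17 = 13)
u(573, -351) + k(-347) = 635 + 13 = 648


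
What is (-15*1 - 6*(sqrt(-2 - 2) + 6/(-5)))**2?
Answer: -2079/25 + 936*I/5 ≈ -83.16 + 187.2*I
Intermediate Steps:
(-15*1 - 6*(sqrt(-2 - 2) + 6/(-5)))**2 = (-15 - 6*(sqrt(-4) + 6*(-1/5)))**2 = (-15 - 6*(2*I - 6/5))**2 = (-15 - 6*(-6/5 + 2*I))**2 = (-15 + (36/5 - 12*I))**2 = (-39/5 - 12*I)**2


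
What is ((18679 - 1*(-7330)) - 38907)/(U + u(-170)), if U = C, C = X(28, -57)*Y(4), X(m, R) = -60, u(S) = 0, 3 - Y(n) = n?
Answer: -6449/30 ≈ -214.97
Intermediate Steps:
Y(n) = 3 - n
C = 60 (C = -60*(3 - 1*4) = -60*(3 - 4) = -60*(-1) = 60)
U = 60
((18679 - 1*(-7330)) - 38907)/(U + u(-170)) = ((18679 - 1*(-7330)) - 38907)/(60 + 0) = ((18679 + 7330) - 38907)/60 = (26009 - 38907)*(1/60) = -12898*1/60 = -6449/30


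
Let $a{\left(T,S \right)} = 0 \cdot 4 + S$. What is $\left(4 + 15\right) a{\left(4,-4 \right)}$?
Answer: $-76$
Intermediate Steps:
$a{\left(T,S \right)} = S$ ($a{\left(T,S \right)} = 0 + S = S$)
$\left(4 + 15\right) a{\left(4,-4 \right)} = \left(4 + 15\right) \left(-4\right) = 19 \left(-4\right) = -76$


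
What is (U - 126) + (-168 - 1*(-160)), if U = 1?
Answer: -133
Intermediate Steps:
(U - 126) + (-168 - 1*(-160)) = (1 - 126) + (-168 - 1*(-160)) = -125 + (-168 + 160) = -125 - 8 = -133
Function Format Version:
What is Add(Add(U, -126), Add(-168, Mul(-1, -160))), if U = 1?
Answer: -133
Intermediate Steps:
Add(Add(U, -126), Add(-168, Mul(-1, -160))) = Add(Add(1, -126), Add(-168, Mul(-1, -160))) = Add(-125, Add(-168, 160)) = Add(-125, -8) = -133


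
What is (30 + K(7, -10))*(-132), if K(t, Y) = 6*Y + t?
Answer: 3036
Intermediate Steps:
K(t, Y) = t + 6*Y
(30 + K(7, -10))*(-132) = (30 + (7 + 6*(-10)))*(-132) = (30 + (7 - 60))*(-132) = (30 - 53)*(-132) = -23*(-132) = 3036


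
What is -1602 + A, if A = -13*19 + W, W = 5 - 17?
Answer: -1861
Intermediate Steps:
W = -12
A = -259 (A = -13*19 - 12 = -247 - 12 = -259)
-1602 + A = -1602 - 259 = -1861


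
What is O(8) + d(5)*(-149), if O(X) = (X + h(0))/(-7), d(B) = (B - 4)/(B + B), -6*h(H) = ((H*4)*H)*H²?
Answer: -1123/70 ≈ -16.043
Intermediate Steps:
h(H) = -2*H⁴/3 (h(H) = -(H*4)*H*H²/6 = -(4*H)*H*H²/6 = -4*H²*H²/6 = -2*H⁴/3)
d(B) = (-4 + B)/(2*B) (d(B) = (-4 + B)/((2*B)) = (-4 + B)*(1/(2*B)) = (-4 + B)/(2*B))
O(X) = -X/7 (O(X) = (X - ⅔*0⁴)/(-7) = (X - ⅔*0)*(-⅐) = (X + 0)*(-⅐) = X*(-⅐) = -X/7)
O(8) + d(5)*(-149) = -⅐*8 + ((½)*(-4 + 5)/5)*(-149) = -8/7 + ((½)*(⅕)*1)*(-149) = -8/7 + (⅒)*(-149) = -8/7 - 149/10 = -1123/70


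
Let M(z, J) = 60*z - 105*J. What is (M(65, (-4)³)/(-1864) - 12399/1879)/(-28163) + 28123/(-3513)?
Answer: -693473024753759/86630288709066 ≈ -8.0050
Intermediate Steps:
M(z, J) = -105*J + 60*z
(M(65, (-4)³)/(-1864) - 12399/1879)/(-28163) + 28123/(-3513) = ((-105*(-4)³ + 60*65)/(-1864) - 12399/1879)/(-28163) + 28123/(-3513) = ((-105*(-64) + 3900)*(-1/1864) - 12399*1/1879)*(-1/28163) + 28123*(-1/3513) = ((6720 + 3900)*(-1/1864) - 12399/1879)*(-1/28163) - 28123/3513 = (10620*(-1/1864) - 12399/1879)*(-1/28163) - 28123/3513 = (-2655/466 - 12399/1879)*(-1/28163) - 28123/3513 = -10766679/875614*(-1/28163) - 28123/3513 = 10766679/24659917082 - 28123/3513 = -693473024753759/86630288709066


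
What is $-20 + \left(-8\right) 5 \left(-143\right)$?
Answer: $5700$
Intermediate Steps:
$-20 + \left(-8\right) 5 \left(-143\right) = -20 - -5720 = -20 + 5720 = 5700$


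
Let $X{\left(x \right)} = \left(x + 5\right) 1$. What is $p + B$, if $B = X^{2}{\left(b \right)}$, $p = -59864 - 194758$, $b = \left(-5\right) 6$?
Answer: $-253997$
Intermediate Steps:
$b = -30$
$X{\left(x \right)} = 5 + x$ ($X{\left(x \right)} = \left(5 + x\right) 1 = 5 + x$)
$p = -254622$
$B = 625$ ($B = \left(5 - 30\right)^{2} = \left(-25\right)^{2} = 625$)
$p + B = -254622 + 625 = -253997$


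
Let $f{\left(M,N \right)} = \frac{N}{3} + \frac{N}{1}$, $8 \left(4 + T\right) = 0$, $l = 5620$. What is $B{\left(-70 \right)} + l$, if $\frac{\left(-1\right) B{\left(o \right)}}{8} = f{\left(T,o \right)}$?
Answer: $\frac{19100}{3} \approx 6366.7$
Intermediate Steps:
$T = -4$ ($T = -4 + \frac{1}{8} \cdot 0 = -4 + 0 = -4$)
$f{\left(M,N \right)} = \frac{4 N}{3}$ ($f{\left(M,N \right)} = N \frac{1}{3} + N 1 = \frac{N}{3} + N = \frac{4 N}{3}$)
$B{\left(o \right)} = - \frac{32 o}{3}$ ($B{\left(o \right)} = - 8 \frac{4 o}{3} = - \frac{32 o}{3}$)
$B{\left(-70 \right)} + l = \left(- \frac{32}{3}\right) \left(-70\right) + 5620 = \frac{2240}{3} + 5620 = \frac{19100}{3}$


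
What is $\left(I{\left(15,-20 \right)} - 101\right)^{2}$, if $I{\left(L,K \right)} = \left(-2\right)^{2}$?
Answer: $9409$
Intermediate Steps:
$I{\left(L,K \right)} = 4$
$\left(I{\left(15,-20 \right)} - 101\right)^{2} = \left(4 - 101\right)^{2} = \left(-97\right)^{2} = 9409$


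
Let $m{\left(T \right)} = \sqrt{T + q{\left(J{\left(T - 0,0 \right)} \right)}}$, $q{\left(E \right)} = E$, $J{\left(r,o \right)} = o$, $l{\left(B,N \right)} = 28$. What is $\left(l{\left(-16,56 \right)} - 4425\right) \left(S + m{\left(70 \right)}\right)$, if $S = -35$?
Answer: $153895 - 4397 \sqrt{70} \approx 1.1711 \cdot 10^{5}$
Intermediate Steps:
$m{\left(T \right)} = \sqrt{T}$ ($m{\left(T \right)} = \sqrt{T + 0} = \sqrt{T}$)
$\left(l{\left(-16,56 \right)} - 4425\right) \left(S + m{\left(70 \right)}\right) = \left(28 - 4425\right) \left(-35 + \sqrt{70}\right) = - 4397 \left(-35 + \sqrt{70}\right) = 153895 - 4397 \sqrt{70}$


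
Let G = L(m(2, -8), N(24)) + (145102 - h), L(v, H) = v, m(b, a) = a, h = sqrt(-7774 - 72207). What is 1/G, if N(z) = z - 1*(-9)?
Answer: 145094/21052348817 + 11*I*sqrt(661)/21052348817 ≈ 6.8921e-6 + 1.3434e-8*I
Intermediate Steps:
N(z) = 9 + z (N(z) = z + 9 = 9 + z)
h = 11*I*sqrt(661) (h = sqrt(-79981) = 11*I*sqrt(661) ≈ 282.81*I)
G = 145094 - 11*I*sqrt(661) (G = -8 + (145102 - 11*I*sqrt(661)) = 145094 - 11*I*sqrt(661) ≈ 1.4509e+5 - 282.81*I)
1/G = 1/(145094 - 11*I*sqrt(661))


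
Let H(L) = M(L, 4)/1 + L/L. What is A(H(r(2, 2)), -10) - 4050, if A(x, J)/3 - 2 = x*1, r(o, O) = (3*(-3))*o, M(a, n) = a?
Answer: -4095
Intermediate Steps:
r(o, O) = -9*o
H(L) = 1 + L (H(L) = L/1 + L/L = L*1 + 1 = L + 1 = 1 + L)
A(x, J) = 6 + 3*x (A(x, J) = 6 + 3*(x*1) = 6 + 3*x)
A(H(r(2, 2)), -10) - 4050 = (6 + 3*(1 - 9*2)) - 4050 = (6 + 3*(1 - 18)) - 4050 = (6 + 3*(-17)) - 4050 = (6 - 51) - 4050 = -45 - 4050 = -4095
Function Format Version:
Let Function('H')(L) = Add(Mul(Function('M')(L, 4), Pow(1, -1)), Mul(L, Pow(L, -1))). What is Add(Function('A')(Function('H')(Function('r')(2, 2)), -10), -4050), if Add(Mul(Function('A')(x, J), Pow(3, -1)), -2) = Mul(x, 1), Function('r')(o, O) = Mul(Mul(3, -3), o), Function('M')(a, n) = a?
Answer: -4095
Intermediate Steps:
Function('r')(o, O) = Mul(-9, o)
Function('H')(L) = Add(1, L) (Function('H')(L) = Add(Mul(L, Pow(1, -1)), Mul(L, Pow(L, -1))) = Add(Mul(L, 1), 1) = Add(L, 1) = Add(1, L))
Function('A')(x, J) = Add(6, Mul(3, x)) (Function('A')(x, J) = Add(6, Mul(3, Mul(x, 1))) = Add(6, Mul(3, x)))
Add(Function('A')(Function('H')(Function('r')(2, 2)), -10), -4050) = Add(Add(6, Mul(3, Add(1, Mul(-9, 2)))), -4050) = Add(Add(6, Mul(3, Add(1, -18))), -4050) = Add(Add(6, Mul(3, -17)), -4050) = Add(Add(6, -51), -4050) = Add(-45, -4050) = -4095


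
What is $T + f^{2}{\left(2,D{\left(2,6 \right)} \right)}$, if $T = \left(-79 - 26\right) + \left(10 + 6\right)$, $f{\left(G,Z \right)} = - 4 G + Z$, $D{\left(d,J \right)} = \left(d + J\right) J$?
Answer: $1511$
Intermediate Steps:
$D{\left(d,J \right)} = J \left(J + d\right)$ ($D{\left(d,J \right)} = \left(J + d\right) J = J \left(J + d\right)$)
$f{\left(G,Z \right)} = Z - 4 G$
$T = -89$ ($T = -105 + 16 = -89$)
$T + f^{2}{\left(2,D{\left(2,6 \right)} \right)} = -89 + \left(6 \left(6 + 2\right) - 8\right)^{2} = -89 + \left(6 \cdot 8 - 8\right)^{2} = -89 + \left(48 - 8\right)^{2} = -89 + 40^{2} = -89 + 1600 = 1511$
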